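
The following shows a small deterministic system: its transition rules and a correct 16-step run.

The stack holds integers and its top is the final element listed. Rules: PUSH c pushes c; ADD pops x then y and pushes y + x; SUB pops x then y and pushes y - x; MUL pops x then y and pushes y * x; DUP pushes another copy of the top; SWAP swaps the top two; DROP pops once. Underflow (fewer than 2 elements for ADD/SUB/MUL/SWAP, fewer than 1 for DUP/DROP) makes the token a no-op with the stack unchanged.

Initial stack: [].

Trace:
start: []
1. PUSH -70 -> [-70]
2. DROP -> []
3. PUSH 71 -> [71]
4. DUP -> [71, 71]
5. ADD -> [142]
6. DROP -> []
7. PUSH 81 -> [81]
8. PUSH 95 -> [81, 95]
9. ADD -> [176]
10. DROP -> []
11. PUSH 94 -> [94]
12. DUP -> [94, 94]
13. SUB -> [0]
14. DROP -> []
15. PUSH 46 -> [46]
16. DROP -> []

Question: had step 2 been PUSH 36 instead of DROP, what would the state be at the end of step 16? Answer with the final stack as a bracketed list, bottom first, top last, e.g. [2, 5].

[-70, 36]

(re-executing from step 2 with the substitution; state before step 2: [-70])
2. PUSH 36 -> [-70, 36]
3. PUSH 71 -> [-70, 36, 71]
4. DUP -> [-70, 36, 71, 71]
5. ADD -> [-70, 36, 142]
6. DROP -> [-70, 36]
7. PUSH 81 -> [-70, 36, 81]
8. PUSH 95 -> [-70, 36, 81, 95]
9. ADD -> [-70, 36, 176]
10. DROP -> [-70, 36]
11. PUSH 94 -> [-70, 36, 94]
12. DUP -> [-70, 36, 94, 94]
13. SUB -> [-70, 36, 0]
14. DROP -> [-70, 36]
15. PUSH 46 -> [-70, 36, 46]
16. DROP -> [-70, 36]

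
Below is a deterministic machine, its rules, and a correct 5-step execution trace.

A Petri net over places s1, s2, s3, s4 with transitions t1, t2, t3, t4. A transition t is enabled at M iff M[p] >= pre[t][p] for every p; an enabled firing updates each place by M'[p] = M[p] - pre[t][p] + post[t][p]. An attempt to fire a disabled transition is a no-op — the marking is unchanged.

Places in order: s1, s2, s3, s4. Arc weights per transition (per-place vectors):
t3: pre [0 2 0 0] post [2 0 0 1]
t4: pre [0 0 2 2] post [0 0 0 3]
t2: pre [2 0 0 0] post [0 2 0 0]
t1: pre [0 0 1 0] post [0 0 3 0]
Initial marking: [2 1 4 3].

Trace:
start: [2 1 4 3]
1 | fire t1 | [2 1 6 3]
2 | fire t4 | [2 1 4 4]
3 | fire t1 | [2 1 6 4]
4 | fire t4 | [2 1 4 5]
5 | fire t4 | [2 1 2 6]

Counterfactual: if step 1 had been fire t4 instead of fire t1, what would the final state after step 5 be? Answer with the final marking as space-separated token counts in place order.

2 1 0 5

(re-executing from step 1 with the substitution; state before step 1: [2 1 4 3])
1 | fire t4 | [2 1 2 4]
2 | fire t4 | [2 1 0 5]
3 | fire t1 | [2 1 0 5]
4 | fire t4 | [2 1 0 5]
5 | fire t4 | [2 1 0 5]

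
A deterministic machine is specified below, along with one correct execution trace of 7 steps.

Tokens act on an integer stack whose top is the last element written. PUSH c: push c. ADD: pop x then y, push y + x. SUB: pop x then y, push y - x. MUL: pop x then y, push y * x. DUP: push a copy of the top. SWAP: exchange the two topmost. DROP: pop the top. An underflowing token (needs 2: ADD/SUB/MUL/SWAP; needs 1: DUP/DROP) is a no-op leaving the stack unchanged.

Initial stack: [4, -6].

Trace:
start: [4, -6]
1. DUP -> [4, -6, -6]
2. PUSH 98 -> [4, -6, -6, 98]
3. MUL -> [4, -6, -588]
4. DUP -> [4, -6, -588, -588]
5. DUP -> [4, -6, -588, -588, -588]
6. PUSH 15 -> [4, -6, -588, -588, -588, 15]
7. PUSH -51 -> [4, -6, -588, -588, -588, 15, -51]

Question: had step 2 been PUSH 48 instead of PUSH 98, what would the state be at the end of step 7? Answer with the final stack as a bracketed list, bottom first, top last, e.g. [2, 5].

[4, -6, -288, -288, -288, 15, -51]

(re-executing from step 2 with the substitution; state before step 2: [4, -6, -6])
2. PUSH 48 -> [4, -6, -6, 48]
3. MUL -> [4, -6, -288]
4. DUP -> [4, -6, -288, -288]
5. DUP -> [4, -6, -288, -288, -288]
6. PUSH 15 -> [4, -6, -288, -288, -288, 15]
7. PUSH -51 -> [4, -6, -288, -288, -288, 15, -51]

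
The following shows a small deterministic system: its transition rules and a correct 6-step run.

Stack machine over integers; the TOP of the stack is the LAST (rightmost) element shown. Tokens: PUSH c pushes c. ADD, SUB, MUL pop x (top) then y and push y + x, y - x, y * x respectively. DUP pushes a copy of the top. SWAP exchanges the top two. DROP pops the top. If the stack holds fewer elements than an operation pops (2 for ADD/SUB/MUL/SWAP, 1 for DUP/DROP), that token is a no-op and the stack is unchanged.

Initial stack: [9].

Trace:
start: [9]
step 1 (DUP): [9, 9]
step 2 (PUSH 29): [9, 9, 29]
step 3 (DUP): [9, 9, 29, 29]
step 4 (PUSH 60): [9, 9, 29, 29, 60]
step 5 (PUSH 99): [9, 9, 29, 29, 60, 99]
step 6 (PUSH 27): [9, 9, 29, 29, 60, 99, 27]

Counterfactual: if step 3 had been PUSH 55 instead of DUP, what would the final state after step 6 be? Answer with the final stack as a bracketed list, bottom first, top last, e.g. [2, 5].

[9, 9, 29, 55, 60, 99, 27]

(re-executing from step 3 with the substitution; state before step 3: [9, 9, 29])
step 3 (PUSH 55): [9, 9, 29, 55]
step 4 (PUSH 60): [9, 9, 29, 55, 60]
step 5 (PUSH 99): [9, 9, 29, 55, 60, 99]
step 6 (PUSH 27): [9, 9, 29, 55, 60, 99, 27]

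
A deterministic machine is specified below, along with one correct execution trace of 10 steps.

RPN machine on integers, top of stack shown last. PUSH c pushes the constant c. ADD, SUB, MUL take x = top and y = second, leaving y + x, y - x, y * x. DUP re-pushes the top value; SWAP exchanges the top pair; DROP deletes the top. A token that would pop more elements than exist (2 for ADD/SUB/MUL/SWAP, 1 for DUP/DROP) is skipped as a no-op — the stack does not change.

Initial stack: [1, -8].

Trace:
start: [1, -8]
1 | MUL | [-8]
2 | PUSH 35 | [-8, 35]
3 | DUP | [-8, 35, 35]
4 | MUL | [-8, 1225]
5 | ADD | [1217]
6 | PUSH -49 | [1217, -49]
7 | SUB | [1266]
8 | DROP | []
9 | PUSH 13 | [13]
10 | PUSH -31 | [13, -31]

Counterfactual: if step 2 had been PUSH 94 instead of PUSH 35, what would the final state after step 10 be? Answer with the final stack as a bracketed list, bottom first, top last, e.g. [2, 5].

[13, -31]

(re-executing from step 2 with the substitution; state before step 2: [-8])
2 | PUSH 94 | [-8, 94]
3 | DUP | [-8, 94, 94]
4 | MUL | [-8, 8836]
5 | ADD | [8828]
6 | PUSH -49 | [8828, -49]
7 | SUB | [8877]
8 | DROP | []
9 | PUSH 13 | [13]
10 | PUSH -31 | [13, -31]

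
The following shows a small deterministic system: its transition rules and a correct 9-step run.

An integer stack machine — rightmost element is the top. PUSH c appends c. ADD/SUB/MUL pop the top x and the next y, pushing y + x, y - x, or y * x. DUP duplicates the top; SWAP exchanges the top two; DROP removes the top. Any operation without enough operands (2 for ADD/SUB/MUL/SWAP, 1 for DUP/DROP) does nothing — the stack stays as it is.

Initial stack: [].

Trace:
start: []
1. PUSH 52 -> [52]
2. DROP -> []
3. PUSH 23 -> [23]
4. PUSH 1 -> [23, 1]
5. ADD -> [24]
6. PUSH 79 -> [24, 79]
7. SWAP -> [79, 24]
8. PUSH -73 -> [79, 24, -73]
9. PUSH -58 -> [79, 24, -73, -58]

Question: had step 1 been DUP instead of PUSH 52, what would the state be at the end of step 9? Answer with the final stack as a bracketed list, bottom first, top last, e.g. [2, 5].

[79, 24, -73, -58]

(re-executing from step 1 with the substitution; state before step 1: [])
1. DUP -> []
2. DROP -> []
3. PUSH 23 -> [23]
4. PUSH 1 -> [23, 1]
5. ADD -> [24]
6. PUSH 79 -> [24, 79]
7. SWAP -> [79, 24]
8. PUSH -73 -> [79, 24, -73]
9. PUSH -58 -> [79, 24, -73, -58]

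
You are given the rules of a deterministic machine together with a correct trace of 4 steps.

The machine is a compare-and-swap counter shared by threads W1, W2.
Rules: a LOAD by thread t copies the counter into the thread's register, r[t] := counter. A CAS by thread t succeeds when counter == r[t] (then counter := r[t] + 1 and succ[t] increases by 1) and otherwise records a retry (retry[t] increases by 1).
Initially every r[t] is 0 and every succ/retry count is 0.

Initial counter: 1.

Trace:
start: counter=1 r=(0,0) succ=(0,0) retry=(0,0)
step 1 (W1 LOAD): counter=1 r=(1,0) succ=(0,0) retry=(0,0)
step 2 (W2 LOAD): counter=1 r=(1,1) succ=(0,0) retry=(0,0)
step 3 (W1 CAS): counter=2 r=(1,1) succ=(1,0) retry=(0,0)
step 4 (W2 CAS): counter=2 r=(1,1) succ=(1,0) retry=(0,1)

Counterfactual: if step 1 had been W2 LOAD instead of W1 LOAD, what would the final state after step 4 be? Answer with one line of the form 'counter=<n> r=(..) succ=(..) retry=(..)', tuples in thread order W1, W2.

(re-executing from step 1 with the substitution; state before step 1: counter=1 r=(0,0) succ=(0,0) retry=(0,0))
step 1 (W2 LOAD): counter=1 r=(0,1) succ=(0,0) retry=(0,0)
step 2 (W2 LOAD): counter=1 r=(0,1) succ=(0,0) retry=(0,0)
step 3 (W1 CAS): counter=1 r=(0,1) succ=(0,0) retry=(1,0)
step 4 (W2 CAS): counter=2 r=(0,1) succ=(0,1) retry=(1,0)

counter=2 r=(0,1) succ=(0,1) retry=(1,0)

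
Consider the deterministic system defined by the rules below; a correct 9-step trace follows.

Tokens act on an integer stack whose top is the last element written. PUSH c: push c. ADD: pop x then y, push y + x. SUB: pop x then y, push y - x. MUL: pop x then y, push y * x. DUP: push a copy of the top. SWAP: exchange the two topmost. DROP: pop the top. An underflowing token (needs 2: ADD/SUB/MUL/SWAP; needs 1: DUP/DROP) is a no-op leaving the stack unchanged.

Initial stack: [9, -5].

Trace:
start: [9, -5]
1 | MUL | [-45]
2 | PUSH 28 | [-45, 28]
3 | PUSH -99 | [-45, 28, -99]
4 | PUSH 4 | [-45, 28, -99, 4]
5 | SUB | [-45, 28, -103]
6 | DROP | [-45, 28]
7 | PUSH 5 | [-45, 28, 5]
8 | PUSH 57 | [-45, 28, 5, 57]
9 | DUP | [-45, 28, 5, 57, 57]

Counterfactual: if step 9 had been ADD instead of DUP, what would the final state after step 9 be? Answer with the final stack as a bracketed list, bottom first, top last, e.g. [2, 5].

(re-executing from step 9 with the substitution; state before step 9: [-45, 28, 5, 57])
9 | ADD | [-45, 28, 62]

[-45, 28, 62]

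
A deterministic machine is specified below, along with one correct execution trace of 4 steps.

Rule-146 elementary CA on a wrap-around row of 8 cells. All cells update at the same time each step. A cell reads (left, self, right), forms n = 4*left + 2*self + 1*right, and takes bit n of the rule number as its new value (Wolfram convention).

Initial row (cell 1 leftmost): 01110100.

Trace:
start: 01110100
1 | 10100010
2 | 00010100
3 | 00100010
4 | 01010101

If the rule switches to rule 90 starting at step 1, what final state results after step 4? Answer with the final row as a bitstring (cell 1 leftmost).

(re-executing steps 1..4 under rule 90; state before step 1: 01110100)
1 | 11010010
2 | 11001100
3 | 11111111
4 | 00000000

00000000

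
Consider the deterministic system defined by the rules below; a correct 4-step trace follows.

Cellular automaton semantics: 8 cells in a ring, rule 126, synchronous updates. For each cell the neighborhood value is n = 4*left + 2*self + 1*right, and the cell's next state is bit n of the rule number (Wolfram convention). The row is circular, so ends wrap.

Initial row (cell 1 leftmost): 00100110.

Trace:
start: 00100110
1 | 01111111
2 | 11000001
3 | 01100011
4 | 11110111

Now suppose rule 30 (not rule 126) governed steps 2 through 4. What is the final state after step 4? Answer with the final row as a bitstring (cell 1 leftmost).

(re-executing steps 2..4 under rule 30; state before step 2: 01111111)
2 | 01000000
3 | 11100000
4 | 10010001

10010001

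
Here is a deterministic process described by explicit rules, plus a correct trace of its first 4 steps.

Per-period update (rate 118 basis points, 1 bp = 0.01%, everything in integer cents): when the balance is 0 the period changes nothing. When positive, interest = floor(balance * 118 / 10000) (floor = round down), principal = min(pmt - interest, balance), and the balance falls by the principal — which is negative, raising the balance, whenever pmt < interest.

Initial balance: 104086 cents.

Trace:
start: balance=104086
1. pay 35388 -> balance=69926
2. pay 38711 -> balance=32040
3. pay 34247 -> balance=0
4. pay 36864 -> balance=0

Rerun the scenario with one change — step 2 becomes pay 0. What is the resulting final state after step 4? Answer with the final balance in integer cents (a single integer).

914

(re-executing from step 2 with the substitution; state before step 2: balance=69926)
2. pay 0 -> balance=70751
3. pay 34247 -> balance=37338
4. pay 36864 -> balance=914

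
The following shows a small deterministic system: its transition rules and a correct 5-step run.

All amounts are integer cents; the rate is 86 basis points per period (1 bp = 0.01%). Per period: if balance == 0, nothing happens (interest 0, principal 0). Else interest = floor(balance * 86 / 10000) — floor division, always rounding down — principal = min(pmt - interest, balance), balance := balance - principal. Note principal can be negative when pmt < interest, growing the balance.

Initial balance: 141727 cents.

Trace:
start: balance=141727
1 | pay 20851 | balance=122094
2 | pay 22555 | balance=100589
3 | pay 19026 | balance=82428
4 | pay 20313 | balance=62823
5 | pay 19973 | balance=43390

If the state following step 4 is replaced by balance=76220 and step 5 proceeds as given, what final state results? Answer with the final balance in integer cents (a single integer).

56902

state after step 4 := balance=76220
5 | pay 19973 | balance=56902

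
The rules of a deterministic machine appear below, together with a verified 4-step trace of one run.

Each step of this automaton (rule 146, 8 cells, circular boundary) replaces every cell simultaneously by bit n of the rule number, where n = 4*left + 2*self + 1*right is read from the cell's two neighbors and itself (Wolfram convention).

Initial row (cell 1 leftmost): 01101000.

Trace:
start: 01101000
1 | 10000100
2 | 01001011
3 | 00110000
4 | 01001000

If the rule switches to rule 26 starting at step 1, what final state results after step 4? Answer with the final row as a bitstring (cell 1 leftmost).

(re-executing steps 1..4 under rule 26; state before step 1: 01101000)
1 | 11000100
2 | 10101011
3 | 00000010
4 | 00000101

00000101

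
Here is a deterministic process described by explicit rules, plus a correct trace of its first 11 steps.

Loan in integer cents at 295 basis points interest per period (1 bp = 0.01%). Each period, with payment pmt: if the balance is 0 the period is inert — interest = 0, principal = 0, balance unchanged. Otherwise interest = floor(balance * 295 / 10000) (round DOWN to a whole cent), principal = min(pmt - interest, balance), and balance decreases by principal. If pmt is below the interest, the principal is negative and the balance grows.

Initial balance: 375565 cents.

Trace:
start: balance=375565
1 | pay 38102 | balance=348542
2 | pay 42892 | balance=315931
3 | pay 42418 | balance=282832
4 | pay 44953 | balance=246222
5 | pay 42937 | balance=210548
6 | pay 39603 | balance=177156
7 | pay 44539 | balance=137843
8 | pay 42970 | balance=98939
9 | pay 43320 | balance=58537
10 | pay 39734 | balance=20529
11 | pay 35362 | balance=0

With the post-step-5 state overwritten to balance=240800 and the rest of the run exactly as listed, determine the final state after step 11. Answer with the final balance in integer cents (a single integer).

state after step 5 := balance=240800
6 | pay 39603 | balance=208300
7 | pay 44539 | balance=169905
8 | pay 42970 | balance=131947
9 | pay 43320 | balance=92519
10 | pay 39734 | balance=55514
11 | pay 35362 | balance=21789

21789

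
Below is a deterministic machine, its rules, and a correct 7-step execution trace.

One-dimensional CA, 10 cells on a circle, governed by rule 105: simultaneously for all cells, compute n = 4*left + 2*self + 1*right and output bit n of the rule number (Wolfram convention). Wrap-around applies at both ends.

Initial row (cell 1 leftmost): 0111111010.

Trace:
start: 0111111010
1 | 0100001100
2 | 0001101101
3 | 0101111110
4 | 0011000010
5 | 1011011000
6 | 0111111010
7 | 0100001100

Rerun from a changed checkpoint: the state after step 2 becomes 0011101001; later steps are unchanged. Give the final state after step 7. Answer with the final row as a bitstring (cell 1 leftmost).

state after step 2 := 0011101001
3 | 0010110000
4 | 1001110111
5 | 1001011100
6 | 0000110100
7 | 1110111001

1110111001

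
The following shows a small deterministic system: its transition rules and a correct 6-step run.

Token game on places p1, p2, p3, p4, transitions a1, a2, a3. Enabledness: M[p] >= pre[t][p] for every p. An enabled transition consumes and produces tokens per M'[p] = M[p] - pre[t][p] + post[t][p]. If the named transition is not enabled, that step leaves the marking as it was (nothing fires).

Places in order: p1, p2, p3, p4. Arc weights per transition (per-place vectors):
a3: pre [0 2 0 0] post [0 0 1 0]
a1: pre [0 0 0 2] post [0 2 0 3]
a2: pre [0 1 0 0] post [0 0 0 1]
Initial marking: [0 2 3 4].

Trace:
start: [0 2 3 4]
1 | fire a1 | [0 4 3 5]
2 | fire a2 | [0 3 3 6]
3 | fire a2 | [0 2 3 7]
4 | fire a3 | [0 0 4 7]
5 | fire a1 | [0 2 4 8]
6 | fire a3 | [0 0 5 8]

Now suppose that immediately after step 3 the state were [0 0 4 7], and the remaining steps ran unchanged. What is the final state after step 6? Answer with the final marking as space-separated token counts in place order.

0 0 5 8

state after step 3 := [0 0 4 7]
4 | fire a3 | [0 0 4 7]
5 | fire a1 | [0 2 4 8]
6 | fire a3 | [0 0 5 8]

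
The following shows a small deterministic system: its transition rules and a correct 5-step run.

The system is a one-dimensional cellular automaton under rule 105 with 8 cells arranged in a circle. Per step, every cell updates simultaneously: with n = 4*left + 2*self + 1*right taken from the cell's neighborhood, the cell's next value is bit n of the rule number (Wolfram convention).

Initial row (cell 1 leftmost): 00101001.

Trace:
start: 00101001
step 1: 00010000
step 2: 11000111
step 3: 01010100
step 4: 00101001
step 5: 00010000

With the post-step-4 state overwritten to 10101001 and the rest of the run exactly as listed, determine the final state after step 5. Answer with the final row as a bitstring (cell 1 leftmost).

11010001

state after step 4 := 10101001
step 5: 11010001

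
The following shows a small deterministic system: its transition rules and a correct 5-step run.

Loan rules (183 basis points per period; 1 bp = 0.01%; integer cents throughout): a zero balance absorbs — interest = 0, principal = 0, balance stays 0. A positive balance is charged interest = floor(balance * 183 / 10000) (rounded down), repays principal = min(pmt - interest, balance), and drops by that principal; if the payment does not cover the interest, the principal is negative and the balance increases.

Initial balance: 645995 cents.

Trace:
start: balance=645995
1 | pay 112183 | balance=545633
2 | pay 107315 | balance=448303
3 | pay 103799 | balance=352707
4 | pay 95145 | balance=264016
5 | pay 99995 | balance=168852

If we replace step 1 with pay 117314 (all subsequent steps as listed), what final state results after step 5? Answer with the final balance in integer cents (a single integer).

163336

(re-executing from step 1 with the substitution; state before step 1: balance=645995)
1 | pay 117314 | balance=540502
2 | pay 107315 | balance=443078
3 | pay 103799 | balance=347387
4 | pay 95145 | balance=258599
5 | pay 99995 | balance=163336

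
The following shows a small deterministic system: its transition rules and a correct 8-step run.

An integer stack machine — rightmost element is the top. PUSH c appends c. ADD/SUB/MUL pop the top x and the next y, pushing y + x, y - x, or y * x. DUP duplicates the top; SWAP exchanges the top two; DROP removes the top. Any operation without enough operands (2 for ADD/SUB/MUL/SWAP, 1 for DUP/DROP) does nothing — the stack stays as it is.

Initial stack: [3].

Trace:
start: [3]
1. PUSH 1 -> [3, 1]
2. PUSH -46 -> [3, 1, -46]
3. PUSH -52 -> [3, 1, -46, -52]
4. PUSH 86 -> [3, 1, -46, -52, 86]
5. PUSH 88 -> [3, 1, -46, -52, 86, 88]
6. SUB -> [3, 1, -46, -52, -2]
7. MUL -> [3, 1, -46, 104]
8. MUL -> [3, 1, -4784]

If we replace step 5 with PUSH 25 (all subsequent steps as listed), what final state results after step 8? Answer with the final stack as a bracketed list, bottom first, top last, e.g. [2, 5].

(re-executing from step 5 with the substitution; state before step 5: [3, 1, -46, -52, 86])
5. PUSH 25 -> [3, 1, -46, -52, 86, 25]
6. SUB -> [3, 1, -46, -52, 61]
7. MUL -> [3, 1, -46, -3172]
8. MUL -> [3, 1, 145912]

[3, 1, 145912]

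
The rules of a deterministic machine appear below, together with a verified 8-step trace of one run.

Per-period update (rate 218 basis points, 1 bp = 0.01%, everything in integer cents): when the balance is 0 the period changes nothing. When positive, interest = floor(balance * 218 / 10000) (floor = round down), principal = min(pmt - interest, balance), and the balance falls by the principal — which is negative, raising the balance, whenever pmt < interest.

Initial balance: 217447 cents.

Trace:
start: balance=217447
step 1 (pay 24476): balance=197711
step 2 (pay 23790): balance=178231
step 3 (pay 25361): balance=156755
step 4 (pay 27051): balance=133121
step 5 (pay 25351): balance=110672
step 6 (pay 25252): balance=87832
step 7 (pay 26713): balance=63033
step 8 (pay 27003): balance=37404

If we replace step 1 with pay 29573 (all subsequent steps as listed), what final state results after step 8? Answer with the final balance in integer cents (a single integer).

31474

(re-executing from step 1 with the substitution; state before step 1: balance=217447)
step 1 (pay 29573): balance=192614
step 2 (pay 23790): balance=173022
step 3 (pay 25361): balance=151432
step 4 (pay 27051): balance=127682
step 5 (pay 25351): balance=105114
step 6 (pay 25252): balance=82153
step 7 (pay 26713): balance=57230
step 8 (pay 27003): balance=31474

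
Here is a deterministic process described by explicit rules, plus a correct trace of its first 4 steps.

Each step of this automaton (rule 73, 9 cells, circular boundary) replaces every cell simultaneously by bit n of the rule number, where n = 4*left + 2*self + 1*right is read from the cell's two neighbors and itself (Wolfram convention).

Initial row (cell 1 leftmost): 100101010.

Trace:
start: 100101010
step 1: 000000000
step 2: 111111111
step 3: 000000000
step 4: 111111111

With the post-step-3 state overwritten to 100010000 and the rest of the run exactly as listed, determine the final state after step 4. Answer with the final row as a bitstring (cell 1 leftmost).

state after step 3 := 100010000
step 4: 001000110

001000110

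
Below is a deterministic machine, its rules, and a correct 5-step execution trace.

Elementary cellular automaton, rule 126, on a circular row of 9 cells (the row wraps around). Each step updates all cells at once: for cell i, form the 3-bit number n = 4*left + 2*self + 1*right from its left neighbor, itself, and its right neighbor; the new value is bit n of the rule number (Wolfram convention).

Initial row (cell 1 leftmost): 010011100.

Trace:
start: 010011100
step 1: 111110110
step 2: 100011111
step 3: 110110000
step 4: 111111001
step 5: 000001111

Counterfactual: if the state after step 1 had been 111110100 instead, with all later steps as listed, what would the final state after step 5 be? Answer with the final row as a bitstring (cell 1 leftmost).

state after step 1 := 111110100
step 2: 100011111
step 3: 110110000
step 4: 111111001
step 5: 000001111

000001111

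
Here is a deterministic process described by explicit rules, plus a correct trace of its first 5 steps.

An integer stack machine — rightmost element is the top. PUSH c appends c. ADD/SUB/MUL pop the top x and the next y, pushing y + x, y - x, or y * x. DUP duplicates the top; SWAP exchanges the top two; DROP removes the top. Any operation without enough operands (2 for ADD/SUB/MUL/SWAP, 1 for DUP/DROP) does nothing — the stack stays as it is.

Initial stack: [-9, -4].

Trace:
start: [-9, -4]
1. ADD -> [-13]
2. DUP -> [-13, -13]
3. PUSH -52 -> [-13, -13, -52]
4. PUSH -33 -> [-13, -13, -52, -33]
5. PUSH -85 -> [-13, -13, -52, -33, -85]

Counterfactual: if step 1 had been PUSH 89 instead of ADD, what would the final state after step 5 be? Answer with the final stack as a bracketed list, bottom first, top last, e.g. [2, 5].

(re-executing from step 1 with the substitution; state before step 1: [-9, -4])
1. PUSH 89 -> [-9, -4, 89]
2. DUP -> [-9, -4, 89, 89]
3. PUSH -52 -> [-9, -4, 89, 89, -52]
4. PUSH -33 -> [-9, -4, 89, 89, -52, -33]
5. PUSH -85 -> [-9, -4, 89, 89, -52, -33, -85]

[-9, -4, 89, 89, -52, -33, -85]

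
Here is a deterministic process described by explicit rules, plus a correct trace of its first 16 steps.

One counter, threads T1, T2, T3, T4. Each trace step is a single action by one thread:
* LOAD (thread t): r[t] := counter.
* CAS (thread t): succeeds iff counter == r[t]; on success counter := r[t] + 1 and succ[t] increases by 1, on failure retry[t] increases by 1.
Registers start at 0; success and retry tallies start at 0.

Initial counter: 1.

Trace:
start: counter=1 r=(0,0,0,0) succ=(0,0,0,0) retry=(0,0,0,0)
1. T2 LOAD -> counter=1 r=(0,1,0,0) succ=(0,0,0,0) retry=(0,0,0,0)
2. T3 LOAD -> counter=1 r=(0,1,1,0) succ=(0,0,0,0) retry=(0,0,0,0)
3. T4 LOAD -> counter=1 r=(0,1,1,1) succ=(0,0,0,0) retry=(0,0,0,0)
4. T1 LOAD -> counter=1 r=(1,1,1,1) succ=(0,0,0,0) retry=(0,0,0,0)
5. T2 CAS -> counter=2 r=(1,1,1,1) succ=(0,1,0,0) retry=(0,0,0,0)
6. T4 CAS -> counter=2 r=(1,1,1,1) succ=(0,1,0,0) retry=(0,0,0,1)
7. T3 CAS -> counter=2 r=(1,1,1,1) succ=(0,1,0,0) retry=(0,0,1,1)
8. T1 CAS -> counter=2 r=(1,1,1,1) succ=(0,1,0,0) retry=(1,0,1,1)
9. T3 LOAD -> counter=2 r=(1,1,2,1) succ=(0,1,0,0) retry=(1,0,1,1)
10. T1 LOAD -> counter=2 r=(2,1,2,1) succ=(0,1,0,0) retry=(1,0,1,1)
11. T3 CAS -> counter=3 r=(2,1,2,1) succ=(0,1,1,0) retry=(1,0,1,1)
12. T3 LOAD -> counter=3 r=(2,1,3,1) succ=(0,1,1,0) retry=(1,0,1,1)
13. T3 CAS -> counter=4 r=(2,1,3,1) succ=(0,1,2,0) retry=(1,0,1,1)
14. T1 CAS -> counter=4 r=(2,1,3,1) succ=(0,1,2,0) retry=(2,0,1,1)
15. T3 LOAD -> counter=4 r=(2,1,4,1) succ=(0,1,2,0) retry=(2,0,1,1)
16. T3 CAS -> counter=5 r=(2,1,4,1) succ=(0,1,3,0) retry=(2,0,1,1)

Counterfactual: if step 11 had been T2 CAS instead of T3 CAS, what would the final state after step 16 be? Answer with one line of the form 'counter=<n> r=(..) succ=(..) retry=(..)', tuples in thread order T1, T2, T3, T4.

counter=4 r=(2,1,3,1) succ=(0,1,2,0) retry=(2,1,1,1)

(re-executing from step 11 with the substitution; state before step 11: counter=2 r=(2,1,2,1) succ=(0,1,0,0) retry=(1,0,1,1))
11. T2 CAS -> counter=2 r=(2,1,2,1) succ=(0,1,0,0) retry=(1,1,1,1)
12. T3 LOAD -> counter=2 r=(2,1,2,1) succ=(0,1,0,0) retry=(1,1,1,1)
13. T3 CAS -> counter=3 r=(2,1,2,1) succ=(0,1,1,0) retry=(1,1,1,1)
14. T1 CAS -> counter=3 r=(2,1,2,1) succ=(0,1,1,0) retry=(2,1,1,1)
15. T3 LOAD -> counter=3 r=(2,1,3,1) succ=(0,1,1,0) retry=(2,1,1,1)
16. T3 CAS -> counter=4 r=(2,1,3,1) succ=(0,1,2,0) retry=(2,1,1,1)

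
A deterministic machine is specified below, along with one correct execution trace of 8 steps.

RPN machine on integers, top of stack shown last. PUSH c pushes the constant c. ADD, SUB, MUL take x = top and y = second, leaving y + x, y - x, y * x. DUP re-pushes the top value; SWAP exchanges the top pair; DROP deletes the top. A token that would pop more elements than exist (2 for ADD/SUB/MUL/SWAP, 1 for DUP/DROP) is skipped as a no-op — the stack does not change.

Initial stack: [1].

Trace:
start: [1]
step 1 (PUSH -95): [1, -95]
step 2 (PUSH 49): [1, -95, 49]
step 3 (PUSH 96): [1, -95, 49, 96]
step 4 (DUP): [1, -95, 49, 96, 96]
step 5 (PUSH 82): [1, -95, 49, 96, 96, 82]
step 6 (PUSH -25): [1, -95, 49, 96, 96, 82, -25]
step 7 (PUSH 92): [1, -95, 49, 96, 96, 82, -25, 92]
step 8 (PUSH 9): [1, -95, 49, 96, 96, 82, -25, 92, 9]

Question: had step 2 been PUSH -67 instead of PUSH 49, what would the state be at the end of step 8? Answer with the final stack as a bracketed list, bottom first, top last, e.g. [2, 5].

[1, -95, -67, 96, 96, 82, -25, 92, 9]

(re-executing from step 2 with the substitution; state before step 2: [1, -95])
step 2 (PUSH -67): [1, -95, -67]
step 3 (PUSH 96): [1, -95, -67, 96]
step 4 (DUP): [1, -95, -67, 96, 96]
step 5 (PUSH 82): [1, -95, -67, 96, 96, 82]
step 6 (PUSH -25): [1, -95, -67, 96, 96, 82, -25]
step 7 (PUSH 92): [1, -95, -67, 96, 96, 82, -25, 92]
step 8 (PUSH 9): [1, -95, -67, 96, 96, 82, -25, 92, 9]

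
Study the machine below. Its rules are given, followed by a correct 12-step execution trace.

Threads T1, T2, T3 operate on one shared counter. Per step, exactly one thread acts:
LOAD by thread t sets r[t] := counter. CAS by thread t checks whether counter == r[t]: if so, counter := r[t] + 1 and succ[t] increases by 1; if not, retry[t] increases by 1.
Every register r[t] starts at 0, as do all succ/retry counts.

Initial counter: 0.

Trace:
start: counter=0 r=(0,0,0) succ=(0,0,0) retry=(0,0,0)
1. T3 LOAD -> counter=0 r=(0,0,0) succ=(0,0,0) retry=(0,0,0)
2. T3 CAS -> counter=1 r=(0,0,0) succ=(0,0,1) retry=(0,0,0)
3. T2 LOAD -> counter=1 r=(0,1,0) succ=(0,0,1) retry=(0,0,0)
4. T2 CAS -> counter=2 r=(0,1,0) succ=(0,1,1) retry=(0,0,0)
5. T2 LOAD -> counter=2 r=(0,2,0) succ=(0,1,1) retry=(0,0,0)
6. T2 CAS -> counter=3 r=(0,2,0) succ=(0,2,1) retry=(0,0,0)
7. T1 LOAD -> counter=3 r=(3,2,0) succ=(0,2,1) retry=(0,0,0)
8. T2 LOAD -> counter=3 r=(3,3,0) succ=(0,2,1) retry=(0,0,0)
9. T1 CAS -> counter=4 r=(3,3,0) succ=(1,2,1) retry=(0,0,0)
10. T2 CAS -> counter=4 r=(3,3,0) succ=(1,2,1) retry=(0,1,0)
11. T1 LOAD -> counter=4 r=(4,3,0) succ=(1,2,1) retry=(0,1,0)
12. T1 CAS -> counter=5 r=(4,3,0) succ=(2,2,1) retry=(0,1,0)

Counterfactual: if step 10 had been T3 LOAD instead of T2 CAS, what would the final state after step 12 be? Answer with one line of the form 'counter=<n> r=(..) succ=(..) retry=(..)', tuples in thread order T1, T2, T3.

counter=5 r=(4,3,4) succ=(2,2,1) retry=(0,0,0)

(re-executing from step 10 with the substitution; state before step 10: counter=4 r=(3,3,0) succ=(1,2,1) retry=(0,0,0))
10. T3 LOAD -> counter=4 r=(3,3,4) succ=(1,2,1) retry=(0,0,0)
11. T1 LOAD -> counter=4 r=(4,3,4) succ=(1,2,1) retry=(0,0,0)
12. T1 CAS -> counter=5 r=(4,3,4) succ=(2,2,1) retry=(0,0,0)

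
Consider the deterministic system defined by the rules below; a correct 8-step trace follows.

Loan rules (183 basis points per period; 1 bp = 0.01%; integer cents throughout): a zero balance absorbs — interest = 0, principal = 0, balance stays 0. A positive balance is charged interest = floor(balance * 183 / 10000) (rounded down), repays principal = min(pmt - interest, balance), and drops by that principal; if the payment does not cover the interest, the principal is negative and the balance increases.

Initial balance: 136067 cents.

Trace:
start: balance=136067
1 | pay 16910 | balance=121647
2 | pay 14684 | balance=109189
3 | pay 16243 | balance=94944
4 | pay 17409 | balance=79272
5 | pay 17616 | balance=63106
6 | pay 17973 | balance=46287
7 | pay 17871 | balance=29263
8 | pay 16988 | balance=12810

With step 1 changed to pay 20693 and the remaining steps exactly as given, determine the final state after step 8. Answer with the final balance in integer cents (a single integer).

(re-executing from step 1 with the substitution; state before step 1: balance=136067)
1 | pay 20693 | balance=117864
2 | pay 14684 | balance=105336
3 | pay 16243 | balance=91020
4 | pay 17409 | balance=75276
5 | pay 17616 | balance=59037
6 | pay 17973 | balance=42144
7 | pay 17871 | balance=25044
8 | pay 16988 | balance=8514

8514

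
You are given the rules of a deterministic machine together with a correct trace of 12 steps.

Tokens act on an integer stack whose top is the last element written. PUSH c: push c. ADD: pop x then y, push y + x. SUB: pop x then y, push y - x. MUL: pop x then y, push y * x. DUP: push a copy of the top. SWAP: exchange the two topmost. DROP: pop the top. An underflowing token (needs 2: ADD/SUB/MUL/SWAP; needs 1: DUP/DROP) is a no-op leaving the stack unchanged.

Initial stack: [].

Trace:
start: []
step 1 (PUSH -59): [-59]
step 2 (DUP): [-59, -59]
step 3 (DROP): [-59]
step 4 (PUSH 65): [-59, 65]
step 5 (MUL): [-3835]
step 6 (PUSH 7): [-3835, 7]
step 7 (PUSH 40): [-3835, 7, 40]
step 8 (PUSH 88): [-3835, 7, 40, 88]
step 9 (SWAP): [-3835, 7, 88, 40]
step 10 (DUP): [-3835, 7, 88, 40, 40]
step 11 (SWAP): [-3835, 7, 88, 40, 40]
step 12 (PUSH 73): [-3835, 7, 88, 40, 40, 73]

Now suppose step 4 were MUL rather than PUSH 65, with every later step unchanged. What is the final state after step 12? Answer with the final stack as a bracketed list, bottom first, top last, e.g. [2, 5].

(re-executing from step 4 with the substitution; state before step 4: [-59])
step 4 (MUL): [-59]
step 5 (MUL): [-59]
step 6 (PUSH 7): [-59, 7]
step 7 (PUSH 40): [-59, 7, 40]
step 8 (PUSH 88): [-59, 7, 40, 88]
step 9 (SWAP): [-59, 7, 88, 40]
step 10 (DUP): [-59, 7, 88, 40, 40]
step 11 (SWAP): [-59, 7, 88, 40, 40]
step 12 (PUSH 73): [-59, 7, 88, 40, 40, 73]

[-59, 7, 88, 40, 40, 73]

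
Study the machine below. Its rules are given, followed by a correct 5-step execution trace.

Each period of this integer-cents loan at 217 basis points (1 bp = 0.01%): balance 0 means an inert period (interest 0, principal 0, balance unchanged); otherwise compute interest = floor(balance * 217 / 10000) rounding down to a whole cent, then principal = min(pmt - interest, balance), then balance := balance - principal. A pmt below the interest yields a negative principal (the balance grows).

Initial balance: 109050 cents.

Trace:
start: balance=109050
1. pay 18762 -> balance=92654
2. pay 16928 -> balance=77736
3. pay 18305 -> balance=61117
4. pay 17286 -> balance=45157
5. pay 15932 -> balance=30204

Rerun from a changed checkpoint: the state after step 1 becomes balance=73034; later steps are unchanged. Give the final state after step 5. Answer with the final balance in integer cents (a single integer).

8824

state after step 1 := balance=73034
2. pay 16928 -> balance=57690
3. pay 18305 -> balance=40636
4. pay 17286 -> balance=24231
5. pay 15932 -> balance=8824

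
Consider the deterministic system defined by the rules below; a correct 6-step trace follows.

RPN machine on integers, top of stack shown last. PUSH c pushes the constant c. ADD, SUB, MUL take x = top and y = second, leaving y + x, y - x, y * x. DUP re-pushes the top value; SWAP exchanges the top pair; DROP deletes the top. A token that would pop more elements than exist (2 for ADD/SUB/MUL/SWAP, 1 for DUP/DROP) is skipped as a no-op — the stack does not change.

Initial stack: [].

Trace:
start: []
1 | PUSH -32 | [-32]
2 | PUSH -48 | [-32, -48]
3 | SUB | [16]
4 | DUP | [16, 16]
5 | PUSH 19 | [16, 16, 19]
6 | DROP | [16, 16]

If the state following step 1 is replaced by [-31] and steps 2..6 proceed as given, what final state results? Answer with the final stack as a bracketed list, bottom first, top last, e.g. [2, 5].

state after step 1 := [-31]
2 | PUSH -48 | [-31, -48]
3 | SUB | [17]
4 | DUP | [17, 17]
5 | PUSH 19 | [17, 17, 19]
6 | DROP | [17, 17]

[17, 17]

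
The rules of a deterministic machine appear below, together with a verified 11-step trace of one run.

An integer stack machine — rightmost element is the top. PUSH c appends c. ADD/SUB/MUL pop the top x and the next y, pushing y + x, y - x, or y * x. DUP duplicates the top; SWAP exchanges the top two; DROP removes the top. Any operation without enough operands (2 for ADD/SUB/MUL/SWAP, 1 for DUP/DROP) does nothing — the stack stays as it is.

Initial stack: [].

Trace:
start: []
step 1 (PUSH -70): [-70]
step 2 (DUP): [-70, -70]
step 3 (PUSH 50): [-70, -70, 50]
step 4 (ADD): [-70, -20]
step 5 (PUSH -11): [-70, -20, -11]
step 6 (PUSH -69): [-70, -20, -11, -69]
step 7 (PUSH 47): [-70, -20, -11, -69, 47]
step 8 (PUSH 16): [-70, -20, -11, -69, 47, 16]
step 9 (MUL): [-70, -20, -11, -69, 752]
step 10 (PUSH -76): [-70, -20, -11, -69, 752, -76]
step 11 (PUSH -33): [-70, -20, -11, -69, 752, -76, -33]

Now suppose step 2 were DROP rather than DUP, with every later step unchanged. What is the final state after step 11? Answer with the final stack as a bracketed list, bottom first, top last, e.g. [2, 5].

[50, -11, -69, 752, -76, -33]

(re-executing from step 2 with the substitution; state before step 2: [-70])
step 2 (DROP): []
step 3 (PUSH 50): [50]
step 4 (ADD): [50]
step 5 (PUSH -11): [50, -11]
step 6 (PUSH -69): [50, -11, -69]
step 7 (PUSH 47): [50, -11, -69, 47]
step 8 (PUSH 16): [50, -11, -69, 47, 16]
step 9 (MUL): [50, -11, -69, 752]
step 10 (PUSH -76): [50, -11, -69, 752, -76]
step 11 (PUSH -33): [50, -11, -69, 752, -76, -33]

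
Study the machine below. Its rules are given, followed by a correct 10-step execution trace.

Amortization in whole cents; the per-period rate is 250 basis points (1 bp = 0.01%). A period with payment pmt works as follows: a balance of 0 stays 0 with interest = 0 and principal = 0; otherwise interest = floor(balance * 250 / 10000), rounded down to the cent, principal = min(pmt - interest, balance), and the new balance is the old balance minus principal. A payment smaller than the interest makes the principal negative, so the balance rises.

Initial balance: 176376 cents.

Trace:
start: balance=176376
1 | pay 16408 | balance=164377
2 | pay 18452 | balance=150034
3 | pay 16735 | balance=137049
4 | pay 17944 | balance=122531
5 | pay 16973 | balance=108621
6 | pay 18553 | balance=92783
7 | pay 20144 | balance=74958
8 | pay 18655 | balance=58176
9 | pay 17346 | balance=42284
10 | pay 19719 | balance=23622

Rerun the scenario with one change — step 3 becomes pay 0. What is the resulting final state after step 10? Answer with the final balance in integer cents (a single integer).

(re-executing from step 3 with the substitution; state before step 3: balance=150034)
3 | pay 0 | balance=153784
4 | pay 17944 | balance=139684
5 | pay 16973 | balance=126203
6 | pay 18553 | balance=110805
7 | pay 20144 | balance=93431
8 | pay 18655 | balance=77111
9 | pay 17346 | balance=61692
10 | pay 19719 | balance=43515

43515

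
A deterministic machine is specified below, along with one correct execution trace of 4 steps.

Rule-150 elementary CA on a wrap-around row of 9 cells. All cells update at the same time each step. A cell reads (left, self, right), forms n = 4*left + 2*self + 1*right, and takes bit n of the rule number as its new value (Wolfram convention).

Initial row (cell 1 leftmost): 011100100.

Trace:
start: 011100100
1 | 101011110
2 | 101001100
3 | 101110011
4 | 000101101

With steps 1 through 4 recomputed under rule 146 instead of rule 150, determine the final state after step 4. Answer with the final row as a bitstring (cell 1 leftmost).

(re-executing steps 1..4 under rule 146; state before step 1: 011100100)
1 | 101011010
2 | 000000000
3 | 000000000
4 | 000000000

000000000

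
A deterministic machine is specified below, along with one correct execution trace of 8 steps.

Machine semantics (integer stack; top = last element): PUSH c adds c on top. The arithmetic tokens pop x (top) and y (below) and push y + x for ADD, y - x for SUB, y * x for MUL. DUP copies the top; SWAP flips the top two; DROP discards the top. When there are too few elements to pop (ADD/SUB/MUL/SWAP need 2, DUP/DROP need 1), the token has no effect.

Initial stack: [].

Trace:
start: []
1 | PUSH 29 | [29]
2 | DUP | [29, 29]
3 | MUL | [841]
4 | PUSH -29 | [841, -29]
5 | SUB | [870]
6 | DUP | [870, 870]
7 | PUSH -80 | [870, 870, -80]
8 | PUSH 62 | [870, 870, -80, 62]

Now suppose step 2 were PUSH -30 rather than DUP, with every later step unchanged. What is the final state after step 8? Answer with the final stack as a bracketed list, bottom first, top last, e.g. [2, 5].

[-841, -841, -80, 62]

(re-executing from step 2 with the substitution; state before step 2: [29])
2 | PUSH -30 | [29, -30]
3 | MUL | [-870]
4 | PUSH -29 | [-870, -29]
5 | SUB | [-841]
6 | DUP | [-841, -841]
7 | PUSH -80 | [-841, -841, -80]
8 | PUSH 62 | [-841, -841, -80, 62]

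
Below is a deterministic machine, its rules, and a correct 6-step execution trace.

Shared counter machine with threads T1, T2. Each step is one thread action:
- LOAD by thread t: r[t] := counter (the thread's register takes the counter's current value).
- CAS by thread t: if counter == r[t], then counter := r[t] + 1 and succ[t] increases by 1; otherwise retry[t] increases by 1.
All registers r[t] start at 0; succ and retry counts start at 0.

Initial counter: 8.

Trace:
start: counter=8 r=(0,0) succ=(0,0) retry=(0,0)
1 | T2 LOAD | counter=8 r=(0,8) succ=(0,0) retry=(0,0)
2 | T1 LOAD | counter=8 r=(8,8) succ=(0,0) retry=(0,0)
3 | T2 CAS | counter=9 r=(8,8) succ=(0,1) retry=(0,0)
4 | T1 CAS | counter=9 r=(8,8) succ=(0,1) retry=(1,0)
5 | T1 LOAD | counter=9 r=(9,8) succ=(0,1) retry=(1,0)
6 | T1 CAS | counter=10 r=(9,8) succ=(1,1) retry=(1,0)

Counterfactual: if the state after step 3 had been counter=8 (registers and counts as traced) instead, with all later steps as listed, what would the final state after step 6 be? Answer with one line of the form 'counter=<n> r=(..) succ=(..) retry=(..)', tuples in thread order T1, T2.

counter=10 r=(9,8) succ=(2,1) retry=(0,0)

state after step 3 := counter=8 r=(8,8) succ=(0,1) retry=(0,0)
4 | T1 CAS | counter=9 r=(8,8) succ=(1,1) retry=(0,0)
5 | T1 LOAD | counter=9 r=(9,8) succ=(1,1) retry=(0,0)
6 | T1 CAS | counter=10 r=(9,8) succ=(2,1) retry=(0,0)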